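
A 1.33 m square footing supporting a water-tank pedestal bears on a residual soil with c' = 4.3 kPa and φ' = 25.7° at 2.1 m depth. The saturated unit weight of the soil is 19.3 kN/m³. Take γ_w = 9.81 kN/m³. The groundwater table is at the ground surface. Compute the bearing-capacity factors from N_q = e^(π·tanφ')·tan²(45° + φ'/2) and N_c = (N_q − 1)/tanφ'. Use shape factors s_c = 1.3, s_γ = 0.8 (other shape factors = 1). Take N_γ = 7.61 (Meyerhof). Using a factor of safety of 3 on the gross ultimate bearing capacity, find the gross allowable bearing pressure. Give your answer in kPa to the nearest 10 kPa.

N_q = e^(π·tan25.7°)·tan²(57.85°) = 11.48; N_c = (N_q − 1)/tanφ' = 21.78.
With the water table at the surface the whole profile is submerged: γ' = 19.3 − 9.81 = 9.49 kN/m³, so q = γ'·D_f = 19.929 kPa; the same γ' applies in the ½γBN_γ term.
q_ult = c·N_c·s_c + q·N_q + 0.5·γ·B·N_γ·s_γ
     = 4.3 × 21.779 × 1.3 + 19.929 × 11.481 + 0.5 × 9.49 × 1.33 × 7.61 × 0.8
     = 121.74 + 228.81 + 38.42 = 388.98 kPa.
q_all = 388.98 / 3 = 129.66 kPa.

q_all ≈ 130 kPa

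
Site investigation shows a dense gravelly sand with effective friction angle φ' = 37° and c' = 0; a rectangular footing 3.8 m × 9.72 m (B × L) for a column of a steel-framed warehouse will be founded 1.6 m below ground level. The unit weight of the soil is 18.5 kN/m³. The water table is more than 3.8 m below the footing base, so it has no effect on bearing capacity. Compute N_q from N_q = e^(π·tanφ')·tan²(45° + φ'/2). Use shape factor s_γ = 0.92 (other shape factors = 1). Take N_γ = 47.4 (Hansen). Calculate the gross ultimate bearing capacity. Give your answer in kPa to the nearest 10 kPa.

tan37° = 0.7536, so N_q = e^(π×0.7536)·tan²(63.5°) = 10.669 × 4.023 = 42.92.
q = γ·D_f = 18.5 × 1.6 = 29.6 kPa.
q·N_q = 29.6 × 42.92 = 1270.4 kPa
0.5·γ·B·N_γ·s_γ = 0.5 × 18.5 × 3.8 × 47.4 × 0.92 = 1532.8 kPa
q_ult = 1270.4 + 1532.8 = 2803.3 kPa.

q_ult ≈ 2800 kPa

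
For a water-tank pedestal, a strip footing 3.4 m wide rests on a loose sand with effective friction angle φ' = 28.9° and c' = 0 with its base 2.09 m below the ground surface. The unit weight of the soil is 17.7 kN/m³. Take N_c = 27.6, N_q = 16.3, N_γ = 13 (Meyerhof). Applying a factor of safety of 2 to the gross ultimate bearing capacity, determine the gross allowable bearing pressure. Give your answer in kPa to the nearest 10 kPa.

q_all ≈ 500 kPa

Overburden at base level: q = 17.7 × 2.09 = 36.993 kPa.
Surcharge term q·N_q = 36.993 × 16.3 = 602.99 kPa; self-weight term 0.5·γ·B·N_γ = 0.5 × 17.7 × 3.4 × 13 = 391.17 kPa.
q_ult = 602.99 + 391.17 = 994.16 kPa.
q_all = q_ult / FS = 994.16 / 2 = 497.08 kPa.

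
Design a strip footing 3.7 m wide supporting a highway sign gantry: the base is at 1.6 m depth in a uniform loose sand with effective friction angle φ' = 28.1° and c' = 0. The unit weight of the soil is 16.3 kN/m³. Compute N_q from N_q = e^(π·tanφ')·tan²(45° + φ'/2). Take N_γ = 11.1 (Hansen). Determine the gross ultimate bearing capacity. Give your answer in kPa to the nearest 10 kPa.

tan28.1° = 0.534, so N_q = e^(π×0.534)·tan²(59.05°) = 5.352 × 2.781 = 14.88.
Overburden at base level: q = 16.3 × 1.6 = 26.08 kPa.
Surcharge term q·N_q = 26.08 × 14.883 = 388.14 kPa; self-weight term 0.5·γ·B·N_γ = 0.5 × 16.3 × 3.7 × 11.1 = 334.72 kPa.
q_ult = 388.14 + 334.72 = 722.86 kPa.

q_ult ≈ 720 kPa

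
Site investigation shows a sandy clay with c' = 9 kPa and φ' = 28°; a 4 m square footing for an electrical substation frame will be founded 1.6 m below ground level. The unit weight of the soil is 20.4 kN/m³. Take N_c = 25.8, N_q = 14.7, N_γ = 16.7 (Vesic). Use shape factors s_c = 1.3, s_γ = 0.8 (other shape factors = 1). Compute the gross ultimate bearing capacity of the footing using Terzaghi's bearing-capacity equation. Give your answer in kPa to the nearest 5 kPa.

Overburden at base level: q = 20.4 × 1.6 = 32.64 kPa.
Cohesion term c·N_c·s_c = 9 × 25.8 × 1.3 = 301.86 kPa; surcharge term q·N_q = 32.64 × 14.7 = 479.81 kPa; self-weight term 0.5·γ·B·N_γ·s_γ = 0.5 × 20.4 × 4 × 16.7 × 0.8 = 545.09 kPa.
q_ult = 301.86 + 479.81 + 545.09 = 1326.8 kPa.

q_ult ≈ 1325 kPa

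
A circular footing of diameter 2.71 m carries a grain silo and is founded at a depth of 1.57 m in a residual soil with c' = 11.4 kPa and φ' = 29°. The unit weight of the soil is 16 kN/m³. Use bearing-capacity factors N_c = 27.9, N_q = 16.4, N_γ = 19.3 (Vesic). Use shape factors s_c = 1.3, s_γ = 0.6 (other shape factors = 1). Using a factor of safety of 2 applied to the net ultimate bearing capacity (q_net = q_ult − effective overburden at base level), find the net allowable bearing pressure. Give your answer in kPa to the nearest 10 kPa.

Overburden at base level: q = 16 × 1.57 = 25.12 kPa.
Cohesion term c·N_c·s_c = 11.4 × 27.9 × 1.3 = 413.48 kPa; surcharge term q·N_q = 25.12 × 16.4 = 411.97 kPa; self-weight term 0.5·γ·B·N_γ·s_γ = 0.5 × 16 × 2.71 × 19.3 × 0.6 = 251.05 kPa.
q_ult = 413.48 + 411.97 + 251.05 = 1076.5 kPa.
Net ultimate: q_net = 1076.5 − 25.12 = 1051.4 kPa.
q_all(net) = 1051.4 / 2 = 525.69 kPa.

q_all(net) ≈ 530 kPa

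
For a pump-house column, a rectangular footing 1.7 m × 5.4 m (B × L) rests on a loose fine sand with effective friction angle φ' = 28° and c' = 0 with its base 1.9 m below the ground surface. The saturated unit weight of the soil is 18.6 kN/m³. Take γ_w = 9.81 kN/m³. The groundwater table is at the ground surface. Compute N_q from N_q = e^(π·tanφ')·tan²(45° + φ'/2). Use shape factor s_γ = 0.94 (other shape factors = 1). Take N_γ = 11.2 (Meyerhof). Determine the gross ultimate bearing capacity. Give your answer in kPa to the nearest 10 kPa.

q_ult ≈ 320 kPa

tan28° = 0.5317, so N_q = e^(π×0.5317)·tan²(59°) = 5.314 × 2.77 = 14.72.
With the water table at the surface the whole profile is submerged: γ' = 18.6 − 9.81 = 8.79 kN/m³, so q = γ'·D_f = 16.701 kPa; the same γ' applies in the ½γBN_γ term.
q_ult = q·N_q + 0.5·γ·B·N_γ·s_γ
     = 16.701 × 14.72 + 0.5 × 8.79 × 1.7 × 11.2 × 0.94
     = 245.84 + 78.66 = 324.5 kPa.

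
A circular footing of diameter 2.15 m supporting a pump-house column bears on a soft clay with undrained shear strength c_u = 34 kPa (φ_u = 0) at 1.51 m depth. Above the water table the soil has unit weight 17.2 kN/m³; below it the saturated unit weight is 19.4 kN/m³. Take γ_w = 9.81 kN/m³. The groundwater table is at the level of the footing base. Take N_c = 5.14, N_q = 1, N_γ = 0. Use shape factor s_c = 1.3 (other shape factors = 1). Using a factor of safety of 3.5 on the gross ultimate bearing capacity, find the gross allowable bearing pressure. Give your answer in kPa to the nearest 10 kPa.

q = γ·D_f = 17.2 × 1.51 = 25.972 kPa.
c·N_c·s_c = 34 × 5.14 × 1.3 = 227.19 kPa
q·N_q = 25.972 × 1 = 25.972 kPa
q_ult = 227.19 + 25.972 = 253.16 kPa.
q_all = 253.16 / 3.5 = 72.331 kPa.

q_all ≈ 70 kPa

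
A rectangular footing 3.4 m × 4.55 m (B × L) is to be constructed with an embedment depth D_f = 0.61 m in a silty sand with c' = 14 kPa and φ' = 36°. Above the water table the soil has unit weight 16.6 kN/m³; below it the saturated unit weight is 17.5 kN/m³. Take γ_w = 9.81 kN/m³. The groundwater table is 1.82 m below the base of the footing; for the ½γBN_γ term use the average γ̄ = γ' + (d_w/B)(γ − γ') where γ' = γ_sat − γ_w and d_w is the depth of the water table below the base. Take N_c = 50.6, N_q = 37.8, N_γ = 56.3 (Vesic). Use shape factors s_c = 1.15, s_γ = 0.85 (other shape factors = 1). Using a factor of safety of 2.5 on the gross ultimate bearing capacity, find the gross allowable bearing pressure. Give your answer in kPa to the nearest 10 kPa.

q_all ≈ 880 kPa

q = γ·D_f = 16.6 × 0.61 = 10.126 kPa.
γ' = 7.69 kN/m³; averaging over the depth B below the base, γ̄ = γ' + (d_w/B)(γ − γ') = 12.459 kN/m³.
c·N_c·s_c = 14 × 50.6 × 1.15 = 814.66 kPa
q·N_q = 10.126 × 37.8 = 382.76 kPa
0.5·γ·B·N_γ·s_γ = 0.5 × 12.459 × 3.4 × 56.3 × 0.85 = 1013.6 kPa
q_ult = 814.66 + 382.76 + 1013.6 = 2211 kPa.
q_all = 2211 / 2.5 = 884.42 kPa.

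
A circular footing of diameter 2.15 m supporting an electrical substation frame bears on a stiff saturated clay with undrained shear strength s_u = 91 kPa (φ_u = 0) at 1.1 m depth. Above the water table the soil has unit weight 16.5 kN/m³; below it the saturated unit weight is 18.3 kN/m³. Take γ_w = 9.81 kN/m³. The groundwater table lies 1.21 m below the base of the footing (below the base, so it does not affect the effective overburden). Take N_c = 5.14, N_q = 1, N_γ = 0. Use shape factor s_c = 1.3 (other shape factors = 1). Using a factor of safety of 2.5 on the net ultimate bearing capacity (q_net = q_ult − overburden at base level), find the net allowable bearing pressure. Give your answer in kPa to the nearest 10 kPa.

Overburden at base level: q = 16.5 × 1.1 = 18.15 kPa.
Cohesion term c·N_c·s_c = 91 × 5.14 × 1.3 = 608.06 kPa; surcharge term q·N_q = 18.15 × 1 = 18.15 kPa.
q_ult = 608.06 + 18.15 = 626.21 kPa.
q_net = 626.21 − 18.15 = 608.06 kPa.
q_all(net) = 608.06 / 2.5 = 243.22 kPa.

q_all(net) ≈ 240 kPa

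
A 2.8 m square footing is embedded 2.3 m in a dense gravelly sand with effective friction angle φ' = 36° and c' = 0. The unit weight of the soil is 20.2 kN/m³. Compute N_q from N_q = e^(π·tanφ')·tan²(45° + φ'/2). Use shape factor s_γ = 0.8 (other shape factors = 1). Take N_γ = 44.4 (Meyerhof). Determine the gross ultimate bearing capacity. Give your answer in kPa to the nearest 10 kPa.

tan36° = 0.7265, so N_q = e^(π×0.7265)·tan²(63°) = 9.801 × 3.852 = 37.75.
Effective surcharge at the founding depth q = γ·D_f = 20.2 × 2.3 = 46.46 kPa.
q_ult = q·N_q + 0.5·γ·B·N_γ·s_γ
     = 46.46 × 37.752 + 0.5 × 20.2 × 2.8 × 44.4 × 0.8
     = 1754 + 1004.5 = 2758.5 kPa.

q_ult ≈ 2760 kPa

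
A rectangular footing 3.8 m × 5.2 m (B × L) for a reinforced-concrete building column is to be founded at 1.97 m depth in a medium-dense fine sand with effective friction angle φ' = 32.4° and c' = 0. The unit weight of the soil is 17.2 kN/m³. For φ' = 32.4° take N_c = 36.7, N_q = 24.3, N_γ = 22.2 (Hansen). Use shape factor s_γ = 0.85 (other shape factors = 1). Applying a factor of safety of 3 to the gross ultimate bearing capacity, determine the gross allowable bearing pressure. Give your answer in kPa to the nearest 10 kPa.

Overburden at base level: q = 17.2 × 1.97 = 33.884 kPa.
Surcharge term q·N_q = 33.884 × 24.3 = 823.38 kPa; self-weight term 0.5·γ·B·N_γ·s_γ = 0.5 × 17.2 × 3.8 × 22.2 × 0.85 = 616.67 kPa.
q_ult = 823.38 + 616.67 = 1440.1 kPa.
q_all = q_ult / FS = 1440.1 / 3 = 480.02 kPa.

q_all ≈ 480 kPa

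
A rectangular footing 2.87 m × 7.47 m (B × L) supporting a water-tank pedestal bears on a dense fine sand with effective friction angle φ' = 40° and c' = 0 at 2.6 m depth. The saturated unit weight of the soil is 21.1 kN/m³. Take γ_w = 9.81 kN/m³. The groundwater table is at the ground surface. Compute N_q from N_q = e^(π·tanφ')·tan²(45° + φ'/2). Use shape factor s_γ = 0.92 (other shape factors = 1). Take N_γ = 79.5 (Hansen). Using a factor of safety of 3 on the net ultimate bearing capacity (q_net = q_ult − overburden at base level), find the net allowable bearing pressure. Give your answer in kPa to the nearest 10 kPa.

q_all(net) ≈ 1010 kPa

N_q = e^(π·tan40°)·tan²(65°) = 64.2.
γ' = 21.1 − 9.81 = 11.29 kN/m³ (submerged throughout). q = 11.29 × 2.6 = 29.354 kPa; the same γ' applies in the ½γBN_γ term.
q·N_q = 29.354 × 64.195 = 1884.4 kPa
0.5·γ·B·N_γ·s_γ = 0.5 × 11.29 × 2.87 × 79.5 × 0.92 = 1185 kPa
q_ult = 1884.4 + 1185 = 3069.3 kPa.
q_net = 3069.3 − 29.354 = 3040 kPa.
q_all(net) = 3040 / 3 = 1013.3 kPa.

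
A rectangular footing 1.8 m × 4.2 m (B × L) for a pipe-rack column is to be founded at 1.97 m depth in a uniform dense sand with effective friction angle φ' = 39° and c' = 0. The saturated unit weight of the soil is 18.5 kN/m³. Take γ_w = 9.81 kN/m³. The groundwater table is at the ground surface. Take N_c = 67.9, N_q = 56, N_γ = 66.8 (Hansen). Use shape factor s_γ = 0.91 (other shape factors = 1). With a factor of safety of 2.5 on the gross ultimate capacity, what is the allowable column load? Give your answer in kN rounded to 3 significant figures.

P_all ≈ 4340 kN

γ' = 18.5 − 9.81 = 8.69 kN/m³ (submerged throughout). q = 8.69 × 1.97 = 17.119 kPa; the same γ' applies in the ½γBN_γ term.
q·N_q = 17.119 × 56 = 958.68 kPa
0.5·γ·B·N_γ·s_γ = 0.5 × 8.69 × 1.8 × 66.8 × 0.91 = 475.42 kPa
q_ult = 958.68 + 475.42 = 1434.1 kPa.
Gross allowable pressure q_all = 1434.1 / 2.5 = 573.64 kPa.
Footing area = 7.56 m², so allowable column load = 573.64 × 7.56 = 4336.7 kN.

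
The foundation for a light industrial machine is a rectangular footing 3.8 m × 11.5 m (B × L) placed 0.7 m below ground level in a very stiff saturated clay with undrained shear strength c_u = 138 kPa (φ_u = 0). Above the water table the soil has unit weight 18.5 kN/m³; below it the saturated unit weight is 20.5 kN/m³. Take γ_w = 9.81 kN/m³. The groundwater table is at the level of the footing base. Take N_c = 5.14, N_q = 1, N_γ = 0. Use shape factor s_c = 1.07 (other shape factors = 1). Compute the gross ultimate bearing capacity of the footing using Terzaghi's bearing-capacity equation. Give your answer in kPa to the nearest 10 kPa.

q_ult ≈ 770 kPa

Effective surcharge at the founding depth q = γ·D_f = 18.5 × 0.7 = 12.95 kPa.
q_ult = c·N_c·s_c + q·N_q
     = 138 × 5.14 × 1.07 + 12.95 × 1
     = 758.97 + 12.95 = 771.92 kPa.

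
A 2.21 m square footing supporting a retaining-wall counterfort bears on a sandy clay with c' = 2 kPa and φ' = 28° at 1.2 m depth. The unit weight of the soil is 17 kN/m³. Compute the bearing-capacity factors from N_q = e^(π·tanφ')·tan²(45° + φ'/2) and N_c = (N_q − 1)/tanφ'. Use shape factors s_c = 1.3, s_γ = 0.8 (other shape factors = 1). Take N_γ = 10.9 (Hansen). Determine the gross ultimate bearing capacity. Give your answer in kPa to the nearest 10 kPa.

q_ult ≈ 530 kPa

tan28° = 0.5317, so N_q = e^(π×0.5317)·tan²(59°) = 5.314 × 2.77 = 14.72.
N_c = (14.72 − 1)/tan28° = 25.8.
Overburden at base level: q = 17 × 1.2 = 20.4 kPa.
Cohesion term c·N_c·s_c = 2 × 25.803 × 1.3 = 67.089 kPa; surcharge term q·N_q = 20.4 × 14.72 = 300.29 kPa; self-weight term 0.5·γ·B·N_γ·s_γ = 0.5 × 17 × 2.21 × 10.9 × 0.8 = 163.81 kPa.
q_ult = 67.089 + 300.29 + 163.81 = 531.18 kPa.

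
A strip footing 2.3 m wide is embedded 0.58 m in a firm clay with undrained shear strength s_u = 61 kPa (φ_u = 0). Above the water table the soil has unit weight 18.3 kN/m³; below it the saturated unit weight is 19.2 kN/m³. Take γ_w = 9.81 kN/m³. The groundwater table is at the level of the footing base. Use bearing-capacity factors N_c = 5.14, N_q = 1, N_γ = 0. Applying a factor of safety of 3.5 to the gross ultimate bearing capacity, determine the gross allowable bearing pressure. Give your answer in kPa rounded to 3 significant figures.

q_all ≈ 92.6 kPa

q = γ·D_f = 18.3 × 0.58 = 10.614 kPa.
c·N_c = 61 × 5.14 = 313.54 kPa
q·N_q = 10.614 × 1 = 10.614 kPa
q_ult = 313.54 + 10.614 = 324.15 kPa.
q_all = q_ult / FS = 324.15 / 3.5 = 92.615 kPa.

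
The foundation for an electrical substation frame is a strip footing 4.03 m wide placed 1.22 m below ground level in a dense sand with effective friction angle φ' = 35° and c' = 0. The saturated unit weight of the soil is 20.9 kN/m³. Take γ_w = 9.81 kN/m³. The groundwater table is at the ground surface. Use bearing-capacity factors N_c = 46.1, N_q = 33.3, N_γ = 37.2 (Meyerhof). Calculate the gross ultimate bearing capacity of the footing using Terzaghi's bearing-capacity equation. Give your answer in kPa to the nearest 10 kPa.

γ' = 20.9 − 9.81 = 11.09 kN/m³ (submerged throughout). q = 11.09 × 1.22 = 13.53 kPa; the same γ' applies in the ½γBN_γ term.
q·N_q = 13.53 × 33.3 = 450.54 kPa
0.5·γ·B·N_γ = 0.5 × 11.09 × 4.03 × 37.2 = 831.28 kPa
q_ult = 450.54 + 831.28 = 1281.8 kPa.

q_ult ≈ 1280 kPa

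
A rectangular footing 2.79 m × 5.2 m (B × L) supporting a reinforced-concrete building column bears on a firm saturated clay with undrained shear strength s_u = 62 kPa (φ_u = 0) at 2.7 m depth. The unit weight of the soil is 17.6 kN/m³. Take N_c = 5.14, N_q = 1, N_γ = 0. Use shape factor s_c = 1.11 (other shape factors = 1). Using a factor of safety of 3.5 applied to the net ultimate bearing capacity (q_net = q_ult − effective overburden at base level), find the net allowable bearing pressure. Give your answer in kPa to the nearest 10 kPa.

Effective surcharge at the founding depth q = γ·D_f = 17.6 × 2.7 = 47.52 kPa.
q_ult = c·N_c·s_c + q·N_q
     = 62 × 5.14 × 1.11 + 47.52 × 1
     = 353.73 + 47.52 = 401.25 kPa.
Net ultimate: q_net = 401.25 − 47.52 = 353.73 kPa.
q_all(net) = 353.73 / 3.5 = 101.07 kPa.

q_all(net) ≈ 100 kPa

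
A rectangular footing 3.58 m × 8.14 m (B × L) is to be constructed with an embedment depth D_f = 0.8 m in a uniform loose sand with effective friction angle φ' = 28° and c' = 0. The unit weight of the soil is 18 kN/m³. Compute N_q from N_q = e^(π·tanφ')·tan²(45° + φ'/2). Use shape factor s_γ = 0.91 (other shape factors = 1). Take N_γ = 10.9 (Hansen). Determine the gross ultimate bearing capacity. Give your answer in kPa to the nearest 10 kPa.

q_ult ≈ 530 kPa

tan28° = 0.5317, so N_q = e^(π×0.5317)·tan²(59°) = 5.314 × 2.77 = 14.72.
q = γ·D_f = 18 × 0.8 = 14.4 kPa.
q·N_q = 14.4 × 14.72 = 211.97 kPa
0.5·γ·B·N_γ·s_γ = 0.5 × 18 × 3.58 × 10.9 × 0.91 = 319.59 kPa
q_ult = 211.97 + 319.59 = 531.56 kPa.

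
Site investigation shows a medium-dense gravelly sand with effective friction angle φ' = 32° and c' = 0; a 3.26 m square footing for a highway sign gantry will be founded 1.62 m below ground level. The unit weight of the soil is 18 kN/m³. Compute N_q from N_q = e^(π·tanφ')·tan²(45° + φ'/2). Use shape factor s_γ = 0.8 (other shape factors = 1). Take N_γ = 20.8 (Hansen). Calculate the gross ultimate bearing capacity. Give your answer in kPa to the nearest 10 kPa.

tan32° = 0.6249, so N_q = e^(π×0.6249)·tan²(61°) = 7.121 × 3.255 = 23.18.
Effective surcharge at the founding depth q = γ·D_f = 18 × 1.62 = 29.16 kPa.
q_ult = q·N_q + 0.5·γ·B·N_γ·s_γ
     = 29.16 × 23.177 + 0.5 × 18 × 3.26 × 20.8 × 0.8
     = 675.83 + 488.22 = 1164.1 kPa.

q_ult ≈ 1160 kPa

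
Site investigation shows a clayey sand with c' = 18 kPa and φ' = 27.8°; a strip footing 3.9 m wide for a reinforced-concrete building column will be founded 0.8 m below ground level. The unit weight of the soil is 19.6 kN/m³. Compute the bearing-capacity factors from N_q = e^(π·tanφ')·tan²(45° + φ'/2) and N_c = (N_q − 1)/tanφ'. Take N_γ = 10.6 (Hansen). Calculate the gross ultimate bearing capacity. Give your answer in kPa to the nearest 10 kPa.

tan27.8° = 0.5272, so N_q = e^(π×0.5272)·tan²(58.9°) = 5.24 × 2.748 = 14.4.
N_c = (14.4 − 1)/tan27.8° = 25.42.
Overburden at base level: q = 19.6 × 0.8 = 15.68 kPa.
Cohesion term c·N_c = 18 × 25.416 = 457.49 kPa; surcharge term q·N_q = 15.68 × 14.4 = 225.8 kPa; self-weight term 0.5·γ·B·N_γ = 0.5 × 19.6 × 3.9 × 10.6 = 405.13 kPa.
q_ult = 457.49 + 225.8 + 405.13 = 1088.4 kPa.

q_ult ≈ 1090 kPa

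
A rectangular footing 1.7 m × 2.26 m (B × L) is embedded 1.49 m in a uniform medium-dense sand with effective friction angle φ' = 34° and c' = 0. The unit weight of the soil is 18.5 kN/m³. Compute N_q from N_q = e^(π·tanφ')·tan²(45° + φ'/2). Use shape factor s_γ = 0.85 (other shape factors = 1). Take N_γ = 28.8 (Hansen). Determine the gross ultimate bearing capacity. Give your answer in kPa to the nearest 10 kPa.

q_ult ≈ 1200 kPa

tan34° = 0.6745, so N_q = e^(π×0.6745)·tan²(62°) = 8.323 × 3.537 = 29.44.
q = γ·D_f = 18.5 × 1.49 = 27.565 kPa.
q·N_q = 27.565 × 29.44 = 811.51 kPa
0.5·γ·B·N_γ·s_γ = 0.5 × 18.5 × 1.7 × 28.8 × 0.85 = 384.95 kPa
q_ult = 811.51 + 384.95 = 1196.5 kPa.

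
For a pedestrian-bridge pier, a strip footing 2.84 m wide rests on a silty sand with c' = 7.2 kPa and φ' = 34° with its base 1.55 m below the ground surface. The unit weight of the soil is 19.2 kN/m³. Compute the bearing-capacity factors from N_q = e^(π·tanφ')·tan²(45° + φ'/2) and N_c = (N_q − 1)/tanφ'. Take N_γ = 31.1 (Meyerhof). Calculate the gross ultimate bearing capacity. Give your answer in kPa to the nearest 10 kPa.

tan34° = 0.6745, so N_q = e^(π×0.6745)·tan²(62°) = 8.323 × 3.537 = 29.44.
N_c = (29.44 − 1)/tan34° = 42.16.
q = γ·D_f = 19.2 × 1.55 = 29.76 kPa.
c·N_c = 7.2 × 42.164 = 303.58 kPa
q·N_q = 29.76 × 29.44 = 876.13 kPa
0.5·γ·B·N_γ = 0.5 × 19.2 × 2.84 × 31.1 = 847.91 kPa
q_ult = 303.58 + 876.13 + 847.91 = 2027.6 kPa.

q_ult ≈ 2030 kPa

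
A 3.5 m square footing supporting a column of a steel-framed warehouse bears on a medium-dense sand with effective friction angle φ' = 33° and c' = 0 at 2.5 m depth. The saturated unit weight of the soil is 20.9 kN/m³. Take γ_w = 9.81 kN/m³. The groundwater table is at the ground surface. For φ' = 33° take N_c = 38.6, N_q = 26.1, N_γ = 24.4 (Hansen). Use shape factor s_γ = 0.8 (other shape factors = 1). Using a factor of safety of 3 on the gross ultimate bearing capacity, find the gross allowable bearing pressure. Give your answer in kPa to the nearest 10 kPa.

With the water table at the surface the whole profile is submerged: γ' = 20.9 − 9.81 = 11.09 kN/m³, so q = γ'·D_f = 27.725 kPa; the same γ' applies in the ½γBN_γ term.
q_ult = q·N_q + 0.5·γ·B·N_γ·s_γ
     = 27.725 × 26.1 + 0.5 × 11.09 × 3.5 × 24.4 × 0.8
     = 723.62 + 378.83 = 1102.5 kPa.
q_all = 1102.5 / 3 = 367.49 kPa.

q_all ≈ 370 kPa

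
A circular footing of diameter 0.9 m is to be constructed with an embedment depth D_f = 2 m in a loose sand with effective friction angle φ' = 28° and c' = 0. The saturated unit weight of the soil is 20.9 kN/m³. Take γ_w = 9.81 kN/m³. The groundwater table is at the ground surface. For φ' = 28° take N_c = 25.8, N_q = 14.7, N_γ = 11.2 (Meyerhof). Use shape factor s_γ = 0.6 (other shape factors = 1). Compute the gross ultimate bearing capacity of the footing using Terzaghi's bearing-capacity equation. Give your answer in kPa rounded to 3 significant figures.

q_ult ≈ 360 kPa

γ' = 20.9 − 9.81 = 11.09 kN/m³ (submerged throughout). q = 11.09 × 2 = 22.18 kPa; the same γ' applies in the ½γBN_γ term.
q·N_q = 22.18 × 14.7 = 326.05 kPa
0.5·γ·B·N_γ·s_γ = 0.5 × 11.09 × 0.9 × 11.2 × 0.6 = 33.536 kPa
q_ult = 326.05 + 33.536 = 359.58 kPa.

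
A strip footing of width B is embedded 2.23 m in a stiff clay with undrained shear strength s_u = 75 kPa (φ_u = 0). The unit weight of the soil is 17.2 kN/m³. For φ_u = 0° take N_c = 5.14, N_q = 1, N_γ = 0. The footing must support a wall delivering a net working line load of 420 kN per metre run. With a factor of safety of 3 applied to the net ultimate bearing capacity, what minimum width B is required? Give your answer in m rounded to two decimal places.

B = 3.27 m

q = γ·D_f = 17.2 × 2.23 = 38.356 kPa.
c·N_c = 75 × 5.14 = 385.5 kPa
q·N_q = 38.356 × 1 = 38.356 kPa
q_ult = 385.5 + 38.356 = 423.86 kPa.
For φ = 0 the ½γBN_γ term vanishes, so q_ult is independent of B. q_net = 423.86 − 38.356 = 385.5 kPa; q_all(net) = 385.5/3 = 128.5 kPa.
Required width B = w / q_all(net) = 420 / 128.5 = 3.268 m.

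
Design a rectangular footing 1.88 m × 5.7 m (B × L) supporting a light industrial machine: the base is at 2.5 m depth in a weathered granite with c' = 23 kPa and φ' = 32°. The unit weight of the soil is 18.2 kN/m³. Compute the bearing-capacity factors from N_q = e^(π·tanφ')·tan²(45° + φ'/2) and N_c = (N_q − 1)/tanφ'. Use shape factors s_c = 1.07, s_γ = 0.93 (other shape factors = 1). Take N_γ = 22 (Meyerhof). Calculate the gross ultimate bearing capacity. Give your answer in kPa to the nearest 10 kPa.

q_ult ≈ 2280 kPa

tan32° = 0.6249, so N_q = e^(π×0.6249)·tan²(61°) = 7.121 × 3.255 = 23.18.
N_c = (23.18 − 1)/tan32° = 35.49.
q = γ·D_f = 18.2 × 2.5 = 45.5 kPa.
c·N_c·s_c = 23 × 35.49 × 1.07 = 873.42 kPa
q·N_q = 45.5 × 23.177 = 1054.5 kPa
0.5·γ·B·N_γ·s_γ = 0.5 × 18.2 × 1.88 × 22 × 0.93 = 350.03 kPa
q_ult = 873.42 + 1054.5 + 350.03 = 2278 kPa.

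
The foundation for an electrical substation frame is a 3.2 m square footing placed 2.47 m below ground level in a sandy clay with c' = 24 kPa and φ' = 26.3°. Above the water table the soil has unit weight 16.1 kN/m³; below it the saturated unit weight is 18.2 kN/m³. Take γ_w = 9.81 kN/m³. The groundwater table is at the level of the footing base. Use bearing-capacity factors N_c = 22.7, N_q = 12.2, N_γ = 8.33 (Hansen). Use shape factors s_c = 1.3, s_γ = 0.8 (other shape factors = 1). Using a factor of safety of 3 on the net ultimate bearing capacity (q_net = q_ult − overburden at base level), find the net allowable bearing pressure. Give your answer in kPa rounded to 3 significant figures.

q_all(net) ≈ 414 kPa

Overburden at base level: q = 16.1 × 2.47 = 39.767 kPa.
Below the base the soil is submerged, so the ½γBN_γ term uses γ' = 18.2 − 9.81 = 8.39 kN/m³.
Cohesion term c·N_c·s_c = 24 × 22.7 × 1.3 = 708.24 kPa; surcharge term q·N_q = 39.767 × 12.2 = 485.16 kPa; self-weight term 0.5·γ·B·N_γ·s_γ = 0.5 × 8.39 × 3.2 × 8.33 × 0.8 = 89.458 kPa.
q_ult = 708.24 + 485.16 + 89.458 = 1282.9 kPa.
q_net = 1282.9 − 39.767 = 1243.1 kPa.
q_all(net) = 1243.1 / 3 = 414.36 kPa.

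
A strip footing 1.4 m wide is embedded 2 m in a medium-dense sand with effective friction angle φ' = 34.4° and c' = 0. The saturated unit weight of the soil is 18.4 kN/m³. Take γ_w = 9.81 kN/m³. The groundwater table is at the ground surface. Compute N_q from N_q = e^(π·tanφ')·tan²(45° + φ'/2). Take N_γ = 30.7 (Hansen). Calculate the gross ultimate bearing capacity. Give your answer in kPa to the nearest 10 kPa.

q_ult ≈ 720 kPa

tan34.4° = 0.6847, so N_q = e^(π×0.6847)·tan²(62.2°) = 8.594 × 3.597 = 30.92.
With the water table at the surface the whole profile is submerged: γ' = 18.4 − 9.81 = 8.59 kN/m³, so q = γ'·D_f = 17.18 kPa; the same γ' applies in the ½γBN_γ term.
q_ult = q·N_q + 0.5·γ·B·N_γ
     = 17.18 × 30.917 + 0.5 × 8.59 × 1.4 × 30.7
     = 531.15 + 184.6 = 715.75 kPa.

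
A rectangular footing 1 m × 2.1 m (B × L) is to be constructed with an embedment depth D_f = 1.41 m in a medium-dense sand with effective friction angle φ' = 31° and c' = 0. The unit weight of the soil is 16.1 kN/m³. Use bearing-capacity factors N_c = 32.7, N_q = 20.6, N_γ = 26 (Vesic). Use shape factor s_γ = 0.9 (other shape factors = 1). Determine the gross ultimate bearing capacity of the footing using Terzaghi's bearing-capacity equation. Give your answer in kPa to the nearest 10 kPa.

q_ult ≈ 660 kPa

q = γ·D_f = 16.1 × 1.41 = 22.701 kPa.
q·N_q = 22.701 × 20.6 = 467.64 kPa
0.5·γ·B·N_γ·s_γ = 0.5 × 16.1 × 1 × 26 × 0.9 = 188.37 kPa
q_ult = 467.64 + 188.37 = 656.01 kPa.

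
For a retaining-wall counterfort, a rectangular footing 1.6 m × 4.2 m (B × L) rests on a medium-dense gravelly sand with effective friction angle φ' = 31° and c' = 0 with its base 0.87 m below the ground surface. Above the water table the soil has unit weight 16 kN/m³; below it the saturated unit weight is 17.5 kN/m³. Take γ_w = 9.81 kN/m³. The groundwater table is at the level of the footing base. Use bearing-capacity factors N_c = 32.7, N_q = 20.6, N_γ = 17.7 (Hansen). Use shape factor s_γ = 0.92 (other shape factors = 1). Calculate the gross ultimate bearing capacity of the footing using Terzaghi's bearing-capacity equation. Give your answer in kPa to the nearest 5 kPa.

q = γ·D_f = 16 × 0.87 = 13.92 kPa.
For the ½γBN_γ term take γ' = 17.5 − 9.81 = 7.69 kN/m³ (soil below base is submerged).
q·N_q = 13.92 × 20.6 = 286.75 kPa
0.5·γ·B·N_γ·s_γ = 0.5 × 7.69 × 1.6 × 17.7 × 0.92 = 100.18 kPa
q_ult = 286.75 + 100.18 = 386.93 kPa.

q_ult ≈ 385 kPa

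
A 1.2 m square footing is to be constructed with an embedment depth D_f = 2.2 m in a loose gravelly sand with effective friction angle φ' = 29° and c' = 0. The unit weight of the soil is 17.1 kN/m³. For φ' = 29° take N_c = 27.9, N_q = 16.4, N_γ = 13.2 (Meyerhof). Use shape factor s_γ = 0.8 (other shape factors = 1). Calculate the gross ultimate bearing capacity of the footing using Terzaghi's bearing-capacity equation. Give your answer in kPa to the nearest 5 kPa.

Effective surcharge at the founding depth q = γ·D_f = 17.1 × 2.2 = 37.62 kPa.
q_ult = q·N_q + 0.5·γ·B·N_γ·s_γ
     = 37.62 × 16.4 + 0.5 × 17.1 × 1.2 × 13.2 × 0.8
     = 616.97 + 108.35 = 725.31 kPa.

q_ult ≈ 725 kPa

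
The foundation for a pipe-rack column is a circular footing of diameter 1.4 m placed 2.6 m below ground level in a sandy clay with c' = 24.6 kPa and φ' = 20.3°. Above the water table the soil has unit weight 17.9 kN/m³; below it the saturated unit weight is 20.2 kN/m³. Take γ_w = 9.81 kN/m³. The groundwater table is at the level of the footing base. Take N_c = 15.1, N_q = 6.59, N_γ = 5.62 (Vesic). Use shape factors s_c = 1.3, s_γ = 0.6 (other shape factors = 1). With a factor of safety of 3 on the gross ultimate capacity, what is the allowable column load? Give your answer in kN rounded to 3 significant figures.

Overburden at base level: q = 17.9 × 2.6 = 46.54 kPa.
Below the base the soil is submerged, so the ½γBN_γ term uses γ' = 20.2 − 9.81 = 10.39 kN/m³.
Cohesion term c·N_c·s_c = 24.6 × 15.1 × 1.3 = 482.9 kPa; surcharge term q·N_q = 46.54 × 6.59 = 306.7 kPa; self-weight term 0.5·γ·B·N_γ·s_γ = 0.5 × 10.39 × 1.4 × 5.62 × 0.6 = 24.525 kPa.
q_ult = 482.9 + 306.7 + 24.525 = 814.12 kPa.
Gross allowable pressure q_all = 814.12 / 3 = 271.37 kPa.
Footing area = 1.5394 m², so allowable column load = 271.37 × 1.5394 = 417.75 kN.

P_all ≈ 418 kN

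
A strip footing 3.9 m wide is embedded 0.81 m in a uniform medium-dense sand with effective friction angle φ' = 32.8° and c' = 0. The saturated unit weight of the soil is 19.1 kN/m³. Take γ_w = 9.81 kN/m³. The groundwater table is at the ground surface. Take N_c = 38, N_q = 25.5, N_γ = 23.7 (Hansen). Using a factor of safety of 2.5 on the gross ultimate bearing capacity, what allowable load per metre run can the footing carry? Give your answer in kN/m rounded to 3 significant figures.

γ' = 19.1 − 9.81 = 9.29 kN/m³ (submerged throughout). q = 9.29 × 0.81 = 7.5249 kPa; the same γ' applies in the ½γBN_γ term.
q·N_q = 7.5249 × 25.5 = 191.88 kPa
0.5·γ·B·N_γ = 0.5 × 9.29 × 3.9 × 23.7 = 429.34 kPa
q_ult = 191.88 + 429.34 = 621.22 kPa.
Gross allowable pressure q_all = 621.22 / 2.5 = 248.49 kPa.
Allowable wall load = q_all × B = 248.49 × 3.9 = 969.11 kN per metre run.

≈ 969 kN/m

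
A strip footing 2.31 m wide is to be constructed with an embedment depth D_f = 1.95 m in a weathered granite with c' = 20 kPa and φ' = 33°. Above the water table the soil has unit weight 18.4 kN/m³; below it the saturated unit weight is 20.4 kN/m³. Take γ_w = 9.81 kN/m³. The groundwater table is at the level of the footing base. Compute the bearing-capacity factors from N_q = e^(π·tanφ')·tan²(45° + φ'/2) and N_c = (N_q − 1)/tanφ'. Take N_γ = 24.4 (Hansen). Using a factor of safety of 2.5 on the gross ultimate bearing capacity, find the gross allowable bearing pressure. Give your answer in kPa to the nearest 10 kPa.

N_q = e^(π·tan33°)·tan²(61.5°) = 26.09; N_c = (N_q − 1)/tanφ' = 38.64.
Effective surcharge at the founding depth q = γ·D_f = 18.4 × 1.95 = 35.88 kPa.
The water table coincides with the base, so in the self-weight term γ → γ' = 10.59 kN/m³.
q_ult = c·N_c + q·N_q + 0.5·γ·B·N_γ
     = 20 × 38.638 + 35.88 × 26.092 + 0.5 × 10.59 × 2.31 × 24.4
     = 772.77 + 936.18 + 298.45 = 2007.4 kPa.
q_all = 2007.4 / 2.5 = 802.96 kPa.

q_all ≈ 800 kPa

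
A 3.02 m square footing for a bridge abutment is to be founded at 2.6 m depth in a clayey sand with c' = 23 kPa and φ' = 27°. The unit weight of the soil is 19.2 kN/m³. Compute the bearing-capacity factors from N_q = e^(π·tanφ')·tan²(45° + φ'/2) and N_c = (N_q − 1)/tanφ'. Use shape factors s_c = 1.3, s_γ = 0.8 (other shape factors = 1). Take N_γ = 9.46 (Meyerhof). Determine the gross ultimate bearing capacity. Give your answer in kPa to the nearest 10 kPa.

tan27° = 0.5095, so N_q = e^(π×0.5095)·tan²(58.5°) = 4.957 × 2.663 = 13.2.
N_c = (13.2 − 1)/tan27° = 23.94.
Effective surcharge at the founding depth q = γ·D_f = 19.2 × 2.6 = 49.92 kPa.
q_ult = c·N_c·s_c + q·N_q + 0.5·γ·B·N_γ·s_γ
     = 23 × 23.942 × 1.3 + 49.92 × 13.199 + 0.5 × 19.2 × 3.02 × 9.46 × 0.8
     = 715.87 + 658.9 + 219.41 = 1594.2 kPa.

q_ult ≈ 1590 kPa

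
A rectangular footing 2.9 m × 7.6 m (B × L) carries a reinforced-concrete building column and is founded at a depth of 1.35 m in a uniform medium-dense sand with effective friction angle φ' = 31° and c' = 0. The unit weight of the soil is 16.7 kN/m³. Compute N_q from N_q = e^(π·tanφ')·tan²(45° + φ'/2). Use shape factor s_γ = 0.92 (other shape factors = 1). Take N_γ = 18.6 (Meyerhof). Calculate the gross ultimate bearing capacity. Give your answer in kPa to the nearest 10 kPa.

q_ult ≈ 880 kPa

tan31° = 0.6009, so N_q = e^(π×0.6009)·tan²(60.5°) = 6.604 × 3.124 = 20.63.
q = γ·D_f = 16.7 × 1.35 = 22.545 kPa.
q·N_q = 22.545 × 20.631 = 465.12 kPa
0.5·γ·B·N_γ·s_γ = 0.5 × 16.7 × 2.9 × 18.6 × 0.92 = 414.37 kPa
q_ult = 465.12 + 414.37 = 879.49 kPa.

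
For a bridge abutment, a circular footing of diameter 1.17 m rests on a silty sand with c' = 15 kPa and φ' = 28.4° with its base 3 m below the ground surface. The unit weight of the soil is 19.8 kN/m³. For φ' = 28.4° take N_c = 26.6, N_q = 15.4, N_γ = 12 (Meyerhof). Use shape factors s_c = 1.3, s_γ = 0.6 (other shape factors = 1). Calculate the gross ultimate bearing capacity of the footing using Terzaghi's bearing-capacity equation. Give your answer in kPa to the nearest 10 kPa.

Effective surcharge at the founding depth q = γ·D_f = 19.8 × 3 = 59.4 kPa.
q_ult = c·N_c·s_c + q·N_q + 0.5·γ·B·N_γ·s_γ
     = 15 × 26.6 × 1.3 + 59.4 × 15.4 + 0.5 × 19.8 × 1.17 × 12 × 0.6
     = 518.7 + 914.76 + 83.398 = 1516.9 kPa.

q_ult ≈ 1520 kPa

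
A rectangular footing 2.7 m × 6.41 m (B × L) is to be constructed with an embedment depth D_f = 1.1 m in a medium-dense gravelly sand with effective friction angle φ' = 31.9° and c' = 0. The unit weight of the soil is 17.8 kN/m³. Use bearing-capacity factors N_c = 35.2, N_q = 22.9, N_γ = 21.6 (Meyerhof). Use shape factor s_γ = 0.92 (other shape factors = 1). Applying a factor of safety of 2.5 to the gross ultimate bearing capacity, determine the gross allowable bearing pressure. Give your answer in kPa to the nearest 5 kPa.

Effective surcharge at the founding depth q = γ·D_f = 17.8 × 1.1 = 19.58 kPa.
q_ult = q·N_q + 0.5·γ·B·N_γ·s_γ
     = 19.58 × 22.9 + 0.5 × 17.8 × 2.7 × 21.6 × 0.92
     = 448.38 + 477.52 = 925.91 kPa.
q_all = q_ult / FS = 925.91 / 2.5 = 370.36 kPa.

q_all ≈ 370 kPa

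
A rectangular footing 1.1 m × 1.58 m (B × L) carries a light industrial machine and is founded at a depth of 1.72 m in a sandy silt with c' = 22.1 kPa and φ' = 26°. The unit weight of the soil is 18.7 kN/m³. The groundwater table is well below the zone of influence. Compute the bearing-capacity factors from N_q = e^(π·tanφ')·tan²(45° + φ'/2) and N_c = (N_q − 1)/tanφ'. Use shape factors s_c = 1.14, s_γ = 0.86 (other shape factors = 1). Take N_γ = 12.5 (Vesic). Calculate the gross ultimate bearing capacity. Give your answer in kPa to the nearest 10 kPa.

tan26° = 0.4877, so N_q = e^(π×0.4877)·tan²(58°) = 4.629 × 2.561 = 11.85.
N_c = (11.85 − 1)/tan26° = 22.25.
q = γ·D_f = 18.7 × 1.72 = 32.164 kPa.
c·N_c·s_c = 22.1 × 22.254 × 1.14 = 560.68 kPa
q·N_q = 32.164 × 11.854 = 381.28 kPa
0.5·γ·B·N_γ·s_γ = 0.5 × 18.7 × 1.1 × 12.5 × 0.86 = 110.56 kPa
q_ult = 560.68 + 381.28 + 110.56 = 1052.5 kPa.

q_ult ≈ 1050 kPa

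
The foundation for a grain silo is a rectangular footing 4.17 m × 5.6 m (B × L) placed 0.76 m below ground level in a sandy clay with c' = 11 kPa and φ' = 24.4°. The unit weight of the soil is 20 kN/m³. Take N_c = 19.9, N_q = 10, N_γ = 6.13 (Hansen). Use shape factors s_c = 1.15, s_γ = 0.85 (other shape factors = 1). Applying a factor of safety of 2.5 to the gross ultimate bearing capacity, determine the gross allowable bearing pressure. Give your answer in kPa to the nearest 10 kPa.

Effective surcharge at the founding depth q = γ·D_f = 20 × 0.76 = 15.2 kPa.
q_ult = c·N_c·s_c + q·N_q + 0.5·γ·B·N_γ·s_γ
     = 11 × 19.9 × 1.15 + 15.2 × 10 + 0.5 × 20 × 4.17 × 6.13 × 0.85
     = 251.73 + 152 + 217.28 = 621.01 kPa.
q_all = q_ult / FS = 621.01 / 2.5 = 248.41 kPa.

q_all ≈ 250 kPa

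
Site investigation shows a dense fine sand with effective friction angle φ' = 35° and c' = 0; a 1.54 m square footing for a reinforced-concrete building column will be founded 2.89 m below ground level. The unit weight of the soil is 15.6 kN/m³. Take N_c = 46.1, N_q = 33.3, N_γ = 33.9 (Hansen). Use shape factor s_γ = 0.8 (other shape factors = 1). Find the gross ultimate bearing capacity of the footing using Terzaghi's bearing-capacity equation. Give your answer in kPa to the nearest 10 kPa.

Effective surcharge at the founding depth q = γ·D_f = 15.6 × 2.89 = 45.084 kPa.
q_ult = q·N_q + 0.5·γ·B·N_γ·s_γ
     = 45.084 × 33.3 + 0.5 × 15.6 × 1.54 × 33.9 × 0.8
     = 1501.3 + 325.77 = 1827.1 kPa.

q_ult ≈ 1830 kPa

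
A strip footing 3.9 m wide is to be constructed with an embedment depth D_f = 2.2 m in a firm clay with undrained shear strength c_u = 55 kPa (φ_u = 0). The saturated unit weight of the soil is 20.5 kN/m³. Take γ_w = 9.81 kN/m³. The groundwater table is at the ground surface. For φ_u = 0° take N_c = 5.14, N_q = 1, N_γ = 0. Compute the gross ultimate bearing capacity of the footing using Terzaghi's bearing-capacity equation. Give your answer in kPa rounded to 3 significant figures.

γ' = 20.5 − 9.81 = 10.69 kN/m³ (submerged throughout). q = 10.69 × 2.2 = 23.518 kPa.
c·N_c = 55 × 5.14 = 282.7 kPa
q·N_q = 23.518 × 1 = 23.518 kPa
q_ult = 282.7 + 23.518 = 306.22 kPa.

q_ult ≈ 306 kPa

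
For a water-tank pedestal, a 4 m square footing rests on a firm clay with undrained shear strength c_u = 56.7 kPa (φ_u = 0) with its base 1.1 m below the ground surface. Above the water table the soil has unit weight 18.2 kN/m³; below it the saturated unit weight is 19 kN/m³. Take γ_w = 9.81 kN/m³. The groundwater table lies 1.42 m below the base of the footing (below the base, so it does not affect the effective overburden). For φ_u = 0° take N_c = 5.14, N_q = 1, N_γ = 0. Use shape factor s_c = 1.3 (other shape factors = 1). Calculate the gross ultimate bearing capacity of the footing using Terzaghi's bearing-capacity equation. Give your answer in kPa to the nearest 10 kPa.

q_ult ≈ 400 kPa

Effective surcharge at the founding depth q = γ·D_f = 18.2 × 1.1 = 20.02 kPa.
q_ult = c·N_c·s_c + q·N_q
     = 56.7 × 5.14 × 1.3 + 20.02 × 1
     = 378.87 + 20.02 = 398.89 kPa.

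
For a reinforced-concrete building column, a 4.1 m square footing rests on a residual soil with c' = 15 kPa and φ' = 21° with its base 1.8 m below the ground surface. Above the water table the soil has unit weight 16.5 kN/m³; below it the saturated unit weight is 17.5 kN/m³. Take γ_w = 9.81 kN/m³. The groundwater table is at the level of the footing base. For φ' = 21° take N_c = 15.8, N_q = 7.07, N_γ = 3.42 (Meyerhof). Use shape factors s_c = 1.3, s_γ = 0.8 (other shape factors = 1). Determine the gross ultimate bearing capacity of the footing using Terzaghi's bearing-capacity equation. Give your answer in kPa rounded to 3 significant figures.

q_ult ≈ 561 kPa

Overburden at base level: q = 16.5 × 1.8 = 29.7 kPa.
Below the base the soil is submerged, so the ½γBN_γ term uses γ' = 17.5 − 9.81 = 7.69 kN/m³.
Cohesion term c·N_c·s_c = 15 × 15.8 × 1.3 = 308.1 kPa; surcharge term q·N_q = 29.7 × 7.07 = 209.98 kPa; self-weight term 0.5·γ·B·N_γ·s_γ = 0.5 × 7.69 × 4.1 × 3.42 × 0.8 = 43.132 kPa.
q_ult = 308.1 + 209.98 + 43.132 = 561.21 kPa.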